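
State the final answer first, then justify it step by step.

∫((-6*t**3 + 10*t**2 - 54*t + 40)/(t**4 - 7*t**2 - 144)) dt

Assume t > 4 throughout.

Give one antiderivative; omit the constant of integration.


The answer is -2*log(t - 4) - 4*log(t + 4) + 2*atan(t/3)/3.
Step 1. Decompose ∫((-6*t**3 + 10*t**2 - 54*t + 40)/(t**4 - 7*t**2 - 144)) dt by partial fractions, (-6*t**3 + 10*t**2 - 54*t + 40)/(t**4 - 7*t**2 - 144) = 2/(t**2 + 9) - 4/(t + 4) - 2/(t - 4): now ∫(-2/(t - 4)) dt + ∫(-4/(t + 4)) dt + ∫(2/(t**2 + 9)) dt.
Step 2. Evaluate the standard form [assuming t > -4]: now -4*log(t + 4) + ∫(-2/(t - 4)) dt + ∫(2/(t**2 + 9)) dt.
Step 3. Evaluate the standard form [assuming t > 4]: now -2*log(t - 4) - 4*log(t + 4) + ∫(2/(t**2 + 9)) dt.
Step 4. Evaluate the standard form: now -2*log(t - 4) - 4*log(t + 4) + 2*atan(t/3)/3.
Answer: -2*log(t - 4) - 4*log(t + 4) + 2*atan(t/3)/3.


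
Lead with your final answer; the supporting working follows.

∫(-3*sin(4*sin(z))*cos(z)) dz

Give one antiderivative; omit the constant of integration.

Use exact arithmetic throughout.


The answer is 3*cos(4*sin(z))/4.
Step 1. Substitute u = sin(z), turning ∫(-3*sin(4*sin(z))*cos(z)) dz into ∫(-3*sin(4*u)) du: now ∫(-3*sin(4*u)) du.
Step 2. Evaluate the standard form: now 3*cos(4*u)/4.
Step 3. Substitute back u = sin(z): now 3*cos(4*sin(z))/4.
Answer: 3*cos(4*sin(z))/4.


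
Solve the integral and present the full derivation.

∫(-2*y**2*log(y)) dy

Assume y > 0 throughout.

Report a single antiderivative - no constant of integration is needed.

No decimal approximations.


Step 1. Integrate ∫(-2*y**2*log(y)) dy by parts with u = log(y), dv = (-2*y**2) dy, so v = -2*y**3/3 [assuming y > 0]: now -2*y**3*log(y)/3 + ∫(2*y**2/3) dy.
Step 2. Evaluate the standard form: now -2*y**3*log(y)/3 + 2*y**3/9.
Answer: -2*y**3*log(y)/3 + 2*y**3/9.


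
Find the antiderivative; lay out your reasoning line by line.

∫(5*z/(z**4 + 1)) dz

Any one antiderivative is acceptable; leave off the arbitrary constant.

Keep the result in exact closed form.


Step 1. Substitute u = z**2, turning ∫(5*z/(z**4 + 1)) dz into ∫(5/(2*(u**2 + 1))) du: now ∫(5/(2*(u**2 + 1))) du.
Step 2. Evaluate the standard form: now 5*atan(u)/2.
Step 3. Substitute back u = z**2: now 5*atan(z**2)/2.
Answer: 5*atan(z**2)/2.


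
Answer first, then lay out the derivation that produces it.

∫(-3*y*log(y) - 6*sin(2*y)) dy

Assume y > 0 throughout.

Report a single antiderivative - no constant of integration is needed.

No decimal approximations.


The answer is -3*y**2*log(y)/2 + 3*y**2/4 + 3*cos(2*y).
Step 1. Rewrite: now ∫(-3*y*log(y)) dy + ∫(-6*sin(2*y)) dy.
Step 2. Evaluate the standard form: now 3*cos(2*y) + ∫(-3*y*log(y)) dy.
Step 3. Integrate ∫(-3*y*log(y)) dy by parts with u = log(y), dv = (-3*y) dy, so v = -3*y**2/2 [assuming y > 0]: now -3*y**2*log(y)/2 + 3*cos(2*y) + ∫(3*y/2) dy.
Step 4. Evaluate the standard form: now -3*y**2*log(y)/2 + 3*y**2/4 + 3*cos(2*y).
Answer: -3*y**2*log(y)/2 + 3*y**2/4 + 3*cos(2*y).


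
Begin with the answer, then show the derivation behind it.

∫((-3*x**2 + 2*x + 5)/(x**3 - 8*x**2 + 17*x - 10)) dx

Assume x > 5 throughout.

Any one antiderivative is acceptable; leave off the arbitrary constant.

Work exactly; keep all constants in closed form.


The answer is -5*log(x - 5) + log(x - 2) + log(x - 1).
Step 1. Decompose ∫((-3*x**2 + 2*x + 5)/(x**3 - 8*x**2 + 17*x - 10)) dx by partial fractions, (-3*x**2 + 2*x + 5)/(x**3 - 8*x**2 + 17*x - 10) = 1/(x - 1) + 1/(x - 2) - 5/(x - 5): now ∫(-5/(x - 5)) dx + ∫(1/(x - 2)) dx + ∫(1/(x - 1)) dx.
Step 2. Evaluate the standard form [assuming x > 5]: now -5*log(x - 5) + ∫(1/(x - 2)) dx + ∫(1/(x - 1)) dx.
Step 3. Evaluate the standard form [assuming x > 2]: now -5*log(x - 5) + log(x - 2) + ∫(1/(x - 1)) dx.
Step 4. Evaluate the standard form [assuming x > 1]: now -5*log(x - 5) + log(x - 2) + log(x - 1).
Answer: -5*log(x - 5) + log(x - 2) + log(x - 1).


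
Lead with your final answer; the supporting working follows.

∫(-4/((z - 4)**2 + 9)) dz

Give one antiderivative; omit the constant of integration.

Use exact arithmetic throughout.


The answer is -4*atan(z/3 - 4/3)/3.
Step 1. Substitute u = z - 4, turning ∫(-4/((z - 4)**2 + 9)) dz into ∫(-4/(u**2 + 9)) du: now ∫(-4/(u**2 + 9)) du.
Step 2. Evaluate the standard form: now -4*atan(u/3)/3.
Step 3. Substitute back u = z - 4: now -4*atan(z/3 - 4/3)/3.
Answer: -4*atan(z/3 - 4/3)/3.


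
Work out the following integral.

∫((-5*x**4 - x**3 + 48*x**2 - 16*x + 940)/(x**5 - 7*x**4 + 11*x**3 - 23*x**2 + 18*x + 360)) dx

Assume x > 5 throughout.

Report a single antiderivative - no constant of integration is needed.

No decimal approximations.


Answer: -5*log(x - 5) - 2*log(x - 4) + 2*log(x + 2) + atan(x/3)/3.


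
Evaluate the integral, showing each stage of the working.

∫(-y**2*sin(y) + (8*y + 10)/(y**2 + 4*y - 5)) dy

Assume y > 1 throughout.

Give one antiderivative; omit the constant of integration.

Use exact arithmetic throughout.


Step 1. Rewrite: now ∫(-y**2*sin(y)) dy + ∫((8*y + 10)/(y**2 + 4*y - 5)) dy.
Step 2. Decompose ∫((8*y + 10)/(y**2 + 4*y - 5)) dy by partial fractions, (8*y + 10)/(y**2 + 4*y - 5) = 5/(y + 5) + 3/(y - 1): now ∫(-y**2*sin(y)) dy + ∫(3/(y - 1)) dy + ∫(5/(y + 5)) dy.
Step 3. Evaluate the standard form [assuming y > 1]: now 3*log(y - 1) + ∫(-y**2*sin(y)) dy + ∫(5/(y + 5)) dy.
Step 4. Evaluate the standard form [assuming y > -5]: now 3*log(y - 1) + 5*log(y + 5) + ∫(-y**2*sin(y)) dy.
Step 5. Integrate ∫(-y**2*sin(y)) dy by parts with u = y**2, dv = (-sin(y)) dy, so v = cos(y): now y**2*cos(y) + 3*log(y - 1) + 5*log(y + 5) + ∫(-2*y*cos(y)) dy.
Step 6. Integrate ∫(-2*y*cos(y)) dy by parts with u = y, dv = (-2*cos(y)) dy, so v = -2*sin(y): now y**2*cos(y) - 2*y*sin(y) + 3*log(y - 1) + 5*log(y + 5) + ∫(2*sin(y)) dy.
Step 7. Evaluate the standard form: now y**2*cos(y) - 2*y*sin(y) + 3*log(y - 1) + 5*log(y + 5) - 2*cos(y).
Answer: y**2*cos(y) - 2*y*sin(y) + 3*log(y - 1) + 5*log(y + 5) - 2*cos(y).


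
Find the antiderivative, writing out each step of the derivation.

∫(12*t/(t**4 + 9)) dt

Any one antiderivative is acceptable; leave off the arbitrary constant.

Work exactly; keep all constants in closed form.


Step 1. Substitute u = t**2, turning ∫(12*t/(t**4 + 9)) dt into ∫(6/(u**2 + 9)) du: now ∫(6/(u**2 + 9)) du.
Step 2. Evaluate the standard form: now 2*atan(u/3).
Step 3. Substitute back u = t**2: now 2*atan(t**2/3).
Answer: 2*atan(t**2/3).


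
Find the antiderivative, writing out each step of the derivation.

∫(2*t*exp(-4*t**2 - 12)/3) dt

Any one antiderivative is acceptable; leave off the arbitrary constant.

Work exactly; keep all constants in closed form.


Step 1. Substitute u = t**2 + 3, turning ∫(2*t*exp(-4*t**2 - 12)/3) dt into ∫(exp(-4*u)/3) du: now ∫(exp(-4*u)/3) du.
Step 2. Evaluate the standard form: now -exp(-4*u)/12.
Step 3. Substitute back u = t**2 + 3: now -exp(-4*t**2 - 12)/12.
Answer: -exp(-4*t**2 - 12)/12.


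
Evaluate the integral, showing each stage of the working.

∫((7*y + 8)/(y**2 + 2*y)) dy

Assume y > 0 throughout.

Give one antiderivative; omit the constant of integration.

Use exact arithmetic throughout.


Step 1. Decompose ∫((7*y + 8)/(y**2 + 2*y)) dy by partial fractions, (7*y + 8)/(y**2 + 2*y) = 3/(y + 2) + 4/y: now ∫(4/y) dy + ∫(3/(y + 2)) dy.
Step 2. Evaluate the standard form [assuming y > 0]: now 4*log(y) + ∫(3/(y + 2)) dy.
Step 3. Evaluate the standard form [assuming y > -2]: now 4*log(y) + 3*log(y + 2).
Answer: 4*log(y) + 3*log(y + 2).


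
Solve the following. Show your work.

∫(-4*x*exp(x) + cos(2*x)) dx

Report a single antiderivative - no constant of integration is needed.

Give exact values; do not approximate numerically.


Step 1. Rewrite: now ∫(-4*x*exp(x)) dx + ∫(cos(2*x)) dx.
Step 2. Evaluate the standard form: now sin(2*x)/2 + ∫(-4*x*exp(x)) dx.
Step 3. Integrate ∫(-4*x*exp(x)) dx by parts with u = x, dv = (-4*exp(x)) dx, so v = -4*exp(x): now -4*x*exp(x) + sin(2*x)/2 + ∫(4*exp(x)) dx.
Step 4. Evaluate the standard form: now -4*x*exp(x) + 4*exp(x) + sin(2*x)/2.
Answer: -4*x*exp(x) + 4*exp(x) + sin(2*x)/2.


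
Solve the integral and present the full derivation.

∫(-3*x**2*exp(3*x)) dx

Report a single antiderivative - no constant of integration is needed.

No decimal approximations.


Step 1. Integrate ∫(-3*x**2*exp(3*x)) dx by parts with u = x**2, dv = (-3*exp(3*x)) dx, so v = -exp(3*x): now -x**2*exp(3*x) + ∫(2*x*exp(3*x)) dx.
Step 2. Integrate ∫(2*x*exp(3*x)) dx by parts with u = x, dv = (2*exp(3*x)) dx, so v = 2*exp(3*x)/3: now -x**2*exp(3*x) + 2*x*exp(3*x)/3 + ∫(-2*exp(3*x)/3) dx.
Step 3. Evaluate the standard form: now -x**2*exp(3*x) + 2*x*exp(3*x)/3 - 2*exp(3*x)/9.
Answer: -x**2*exp(3*x) + 2*x*exp(3*x)/3 - 2*exp(3*x)/9.


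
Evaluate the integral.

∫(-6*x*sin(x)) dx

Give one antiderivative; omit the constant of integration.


Answer: 6*x*cos(x) - 6*sin(x).


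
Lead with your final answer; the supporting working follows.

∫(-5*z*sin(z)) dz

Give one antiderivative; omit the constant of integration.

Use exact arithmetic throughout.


The answer is 5*z*cos(z) - 5*sin(z).
Step 1. Integrate ∫(-5*z*sin(z)) dz by parts with u = z, dv = (-5*sin(z)) dz, so v = 5*cos(z): now 5*z*cos(z) + ∫(-5*cos(z)) dz.
Step 2. Evaluate the standard form: now 5*z*cos(z) - 5*sin(z).
Answer: 5*z*cos(z) - 5*sin(z).


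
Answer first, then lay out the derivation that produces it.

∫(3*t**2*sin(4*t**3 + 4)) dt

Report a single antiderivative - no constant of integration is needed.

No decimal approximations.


The answer is -cos(4*t**3 + 4)/4.
Step 1. Substitute u = t**3 + 1, turning ∫(3*t**2*sin(4*t**3 + 4)) dt into ∫(sin(4*u)) du: now ∫(sin(4*u)) du.
Step 2. Evaluate the standard form: now -cos(4*u)/4.
Step 3. Substitute back u = t**3 + 1: now -cos(4*t**3 + 4)/4.
Answer: -cos(4*t**3 + 4)/4.


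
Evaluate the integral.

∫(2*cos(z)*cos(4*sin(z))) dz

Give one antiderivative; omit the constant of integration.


Answer: sin(4*sin(z))/2.


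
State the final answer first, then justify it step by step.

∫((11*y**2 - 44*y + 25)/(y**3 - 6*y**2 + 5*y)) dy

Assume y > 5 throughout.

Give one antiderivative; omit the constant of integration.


The answer is 5*log(y) + 4*log(y - 5) + 2*log(y - 1).
Step 1. Decompose ∫((11*y**2 - 44*y + 25)/(y**3 - 6*y**2 + 5*y)) dy by partial fractions, (11*y**2 - 44*y + 25)/(y**3 - 6*y**2 + 5*y) = 2/(y - 1) + 4/(y - 5) + 5/y: now ∫(5/y) dy + ∫(4/(y - 5)) dy + ∫(2/(y - 1)) dy.
Step 2. Evaluate the standard form [assuming y > 5]: now 4*log(y - 5) + ∫(5/y) dy + ∫(2/(y - 1)) dy.
Step 3. Evaluate the standard form [assuming y > 0]: now 5*log(y) + 4*log(y - 5) + ∫(2/(y - 1)) dy.
Step 4. Evaluate the standard form [assuming y > 1]: now 5*log(y) + 4*log(y - 5) + 2*log(y - 1).
Answer: 5*log(y) + 4*log(y - 5) + 2*log(y - 1).


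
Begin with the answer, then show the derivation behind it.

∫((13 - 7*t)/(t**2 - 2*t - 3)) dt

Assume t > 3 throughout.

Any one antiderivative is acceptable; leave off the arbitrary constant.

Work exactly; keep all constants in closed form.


The answer is -2*log(t - 3) - 5*log(t + 1).
Step 1. Decompose ∫((13 - 7*t)/(t**2 - 2*t - 3)) dt by partial fractions, (13 - 7*t)/(t**2 - 2*t - 3) = -5/(t + 1) - 2/(t - 3): now ∫(-2/(t - 3)) dt + ∫(-5/(t + 1)) dt.
Step 2. Evaluate the standard form [assuming t > 3]: now -2*log(t - 3) + ∫(-5/(t + 1)) dt.
Step 3. Evaluate the standard form [assuming t > -1]: now -2*log(t - 3) - 5*log(t + 1).
Answer: -2*log(t - 3) - 5*log(t + 1).


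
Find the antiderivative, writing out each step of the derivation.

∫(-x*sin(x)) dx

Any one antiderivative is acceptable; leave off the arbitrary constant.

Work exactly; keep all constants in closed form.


Step 1. Integrate ∫(-x*sin(x)) dx by parts with u = x, dv = (-sin(x)) dx, so v = cos(x): now x*cos(x) + ∫(-cos(x)) dx.
Step 2. Evaluate the standard form: now x*cos(x) - sin(x).
Answer: x*cos(x) - sin(x).


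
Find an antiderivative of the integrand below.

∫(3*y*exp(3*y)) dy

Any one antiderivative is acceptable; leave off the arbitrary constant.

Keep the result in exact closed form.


Answer: y*exp(3*y) - exp(3*y)/3.


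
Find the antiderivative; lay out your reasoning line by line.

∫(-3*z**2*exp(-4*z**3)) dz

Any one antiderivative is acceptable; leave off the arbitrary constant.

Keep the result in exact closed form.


Step 1. Substitute u = z**3, turning ∫(-3*z**2*exp(-4*z**3)) dz into ∫(-exp(-4*u)) du: now ∫(-exp(-4*u)) du.
Step 2. Evaluate the standard form: now exp(-4*u)/4.
Step 3. Substitute back u = z**3: now exp(-4*z**3)/4.
Answer: exp(-4*z**3)/4.


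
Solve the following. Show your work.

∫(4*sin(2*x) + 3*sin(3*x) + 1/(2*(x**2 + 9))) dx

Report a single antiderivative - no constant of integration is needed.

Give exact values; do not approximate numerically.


Step 1. Rewrite: now ∫(1/(2*(x**2 + 9))) dx + ∫(4*sin(2*x)) dx + ∫(3*sin(3*x)) dx.
Step 2. Evaluate the standard form: now atan(x/3)/6 + ∫(4*sin(2*x)) dx + ∫(3*sin(3*x)) dx.
Step 3. Evaluate the standard form: now -cos(3*x) + atan(x/3)/6 + ∫(4*sin(2*x)) dx.
Step 4. Evaluate the standard form: now -2*cos(2*x) - cos(3*x) + atan(x/3)/6.
Answer: -2*cos(2*x) - cos(3*x) + atan(x/3)/6.


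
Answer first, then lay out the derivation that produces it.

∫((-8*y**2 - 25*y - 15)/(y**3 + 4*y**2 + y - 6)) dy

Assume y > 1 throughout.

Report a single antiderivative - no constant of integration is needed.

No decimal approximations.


The answer is -4*log(y - 1) - log(y + 2) - 3*log(y + 3).
Step 1. Decompose ∫((-8*y**2 - 25*y - 15)/(y**3 + 4*y**2 + y - 6)) dy by partial fractions, (-8*y**2 - 25*y - 15)/(y**3 + 4*y**2 + y - 6) = -3/(y + 3) - 1/(y + 2) - 4/(y - 1): now ∫(-4/(y - 1)) dy + ∫(-1/(y + 2)) dy + ∫(-3/(y + 3)) dy.
Step 2. Evaluate the standard form [assuming y > -2]: now -log(y + 2) + ∫(-4/(y - 1)) dy + ∫(-3/(y + 3)) dy.
Step 3. Evaluate the standard form [assuming y > -3]: now -log(y + 2) - 3*log(y + 3) + ∫(-4/(y - 1)) dy.
Step 4. Evaluate the standard form [assuming y > 1]: now -4*log(y - 1) - log(y + 2) - 3*log(y + 3).
Answer: -4*log(y - 1) - log(y + 2) - 3*log(y + 3).


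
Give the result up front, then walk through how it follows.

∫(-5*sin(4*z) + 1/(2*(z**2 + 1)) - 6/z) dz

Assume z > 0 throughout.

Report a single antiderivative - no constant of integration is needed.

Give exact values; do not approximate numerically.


The answer is -6*log(z) + 5*cos(4*z)/4 + atan(z)/2.
Step 1. Rewrite: now ∫(-6/z) dz + ∫(1/(2*(z**2 + 1))) dz + ∫(-5*sin(4*z)) dz.
Step 2. Evaluate the standard form: now atan(z)/2 + ∫(-6/z) dz + ∫(-5*sin(4*z)) dz.
Step 3. Evaluate the standard form [assuming z > 0]: now -6*log(z) + atan(z)/2 + ∫(-5*sin(4*z)) dz.
Step 4. Evaluate the standard form: now -6*log(z) + 5*cos(4*z)/4 + atan(z)/2.
Answer: -6*log(z) + 5*cos(4*z)/4 + atan(z)/2.


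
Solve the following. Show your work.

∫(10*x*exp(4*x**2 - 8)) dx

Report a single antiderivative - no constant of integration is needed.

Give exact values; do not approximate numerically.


Step 1. Substitute u = x**2 - 2, turning ∫(10*x*exp(4*x**2 - 8)) dx into ∫(5*exp(4*u)) du: now ∫(5*exp(4*u)) du.
Step 2. Evaluate the standard form: now 5*exp(4*u)/4.
Step 3. Substitute back u = x**2 - 2: now 5*exp(4*x**2 - 8)/4.
Answer: 5*exp(4*x**2 - 8)/4.


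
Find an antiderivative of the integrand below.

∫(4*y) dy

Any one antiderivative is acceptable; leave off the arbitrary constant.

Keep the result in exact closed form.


Answer: 2*y**2.


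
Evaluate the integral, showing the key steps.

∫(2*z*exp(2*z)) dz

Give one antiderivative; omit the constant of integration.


Step 1. Integrate ∫(2*z*exp(2*z)) dz by parts with u = z, dv = (2*exp(2*z)) dz, so v = exp(2*z): now z*exp(2*z) + ∫(-exp(2*z)) dz.
Step 2. Evaluate the standard form: now z*exp(2*z) - exp(2*z)/2.
Answer: z*exp(2*z) - exp(2*z)/2.


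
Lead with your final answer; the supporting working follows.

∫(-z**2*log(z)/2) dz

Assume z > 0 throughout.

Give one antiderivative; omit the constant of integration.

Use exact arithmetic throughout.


The answer is -z**3*log(z)/6 + z**3/18.
Step 1. Integrate ∫(-z**2*log(z)/2) dz by parts with u = log(z), dv = (-z**2/2) dz, so v = -z**3/6 [assuming z > 0]: now -z**3*log(z)/6 + ∫(z**2/6) dz.
Step 2. Evaluate the standard form: now -z**3*log(z)/6 + z**3/18.
Answer: -z**3*log(z)/6 + z**3/18.


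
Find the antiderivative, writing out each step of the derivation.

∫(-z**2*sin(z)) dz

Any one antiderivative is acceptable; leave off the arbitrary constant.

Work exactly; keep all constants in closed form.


Step 1. Integrate ∫(-z**2*sin(z)) dz by parts with u = z**2, dv = (-sin(z)) dz, so v = cos(z): now z**2*cos(z) + ∫(-2*z*cos(z)) dz.
Step 2. Integrate ∫(-2*z*cos(z)) dz by parts with u = z, dv = (-2*cos(z)) dz, so v = -2*sin(z): now z**2*cos(z) - 2*z*sin(z) + ∫(2*sin(z)) dz.
Step 3. Evaluate the standard form: now z**2*cos(z) - 2*z*sin(z) - 2*cos(z).
Answer: z**2*cos(z) - 2*z*sin(z) - 2*cos(z).


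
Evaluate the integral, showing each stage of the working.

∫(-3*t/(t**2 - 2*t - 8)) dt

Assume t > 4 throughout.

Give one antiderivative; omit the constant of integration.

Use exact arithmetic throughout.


Step 1. Decompose ∫(-3*t/(t**2 - 2*t - 8)) dt by partial fractions, -3*t/(t**2 - 2*t - 8) = -1/(t + 2) - 2/(t - 4): now ∫(-2/(t - 4)) dt + ∫(-1/(t + 2)) dt.
Step 2. Evaluate the standard form [assuming t > -2]: now -log(t + 2) + ∫(-2/(t - 4)) dt.
Step 3. Evaluate the standard form [assuming t > 4]: now -2*log(t - 4) - log(t + 2).
Answer: -2*log(t - 4) - log(t + 2).


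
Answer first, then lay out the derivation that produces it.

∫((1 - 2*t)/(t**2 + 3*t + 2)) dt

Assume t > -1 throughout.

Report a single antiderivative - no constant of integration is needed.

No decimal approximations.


The answer is 3*log(t + 1) - 5*log(t + 2).
Step 1. Decompose ∫((1 - 2*t)/(t**2 + 3*t + 2)) dt by partial fractions, (1 - 2*t)/(t**2 + 3*t + 2) = -5/(t + 2) + 3/(t + 1): now ∫(3/(t + 1)) dt + ∫(-5/(t + 2)) dt.
Step 2. Evaluate the standard form [assuming t > -2]: now -5*log(t + 2) + ∫(3/(t + 1)) dt.
Step 3. Evaluate the standard form [assuming t > -1]: now 3*log(t + 1) - 5*log(t + 2).
Answer: 3*log(t + 1) - 5*log(t + 2).


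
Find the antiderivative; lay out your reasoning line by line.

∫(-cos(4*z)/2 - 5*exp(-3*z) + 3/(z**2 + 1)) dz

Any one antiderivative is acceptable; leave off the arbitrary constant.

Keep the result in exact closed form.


Step 1. Rewrite: now ∫(3/(z**2 + 1)) dz + ∫(-5*exp(-3*z)) dz + ∫(-cos(4*z)/2) dz.
Step 2. Evaluate the standard form: now ∫(3/(z**2 + 1)) dz + ∫(-cos(4*z)/2) dz + 5*exp(-3*z)/3.
Step 3. Evaluate the standard form: now 3*atan(z) + ∫(-cos(4*z)/2) dz + 5*exp(-3*z)/3.
Step 4. Evaluate the standard form: now -sin(4*z)/8 + 3*atan(z) + 5*exp(-3*z)/3.
Answer: -sin(4*z)/8 + 3*atan(z) + 5*exp(-3*z)/3.


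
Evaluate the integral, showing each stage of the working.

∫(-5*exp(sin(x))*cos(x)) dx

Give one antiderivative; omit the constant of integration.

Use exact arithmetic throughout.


Step 1. Substitute u = sin(x), turning ∫(-5*exp(sin(x))*cos(x)) dx into ∫(-5*exp(u)) du: now ∫(-5*exp(u)) du.
Step 2. Evaluate the standard form: now -5*exp(u).
Step 3. Substitute back u = sin(x): now -5*exp(sin(x)).
Answer: -5*exp(sin(x)).


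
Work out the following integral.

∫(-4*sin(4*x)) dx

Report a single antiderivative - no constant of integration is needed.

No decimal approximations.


Answer: cos(4*x).


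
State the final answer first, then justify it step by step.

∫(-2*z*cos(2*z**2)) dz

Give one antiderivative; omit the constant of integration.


The answer is -sin(2*z**2)/2.
Step 1. Substitute u = z**2, turning ∫(-2*z*cos(2*z**2)) dz into ∫(-cos(2*u)) du: now ∫(-cos(2*u)) du.
Step 2. Evaluate the standard form: now -sin(2*u)/2.
Step 3. Substitute back u = z**2: now -sin(2*z**2)/2.
Answer: -sin(2*z**2)/2.


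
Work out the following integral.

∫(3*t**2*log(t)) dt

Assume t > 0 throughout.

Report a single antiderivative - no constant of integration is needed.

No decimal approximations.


Answer: t**3*log(t) - t**3/3.


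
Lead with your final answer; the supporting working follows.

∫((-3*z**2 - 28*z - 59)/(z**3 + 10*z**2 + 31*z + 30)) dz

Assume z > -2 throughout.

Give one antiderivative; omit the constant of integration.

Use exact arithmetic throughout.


The answer is -5*log(z + 2) + log(z + 3) + log(z + 5).
Step 1. Decompose ∫((-3*z**2 - 28*z - 59)/(z**3 + 10*z**2 + 31*z + 30)) dz by partial fractions, (-3*z**2 - 28*z - 59)/(z**3 + 10*z**2 + 31*z + 30) = 1/(z + 5) + 1/(z + 3) - 5/(z + 2): now ∫(-5/(z + 2)) dz + ∫(1/(z + 3)) dz + ∫(1/(z + 5)) dz.
Step 2. Evaluate the standard form [assuming z > -5]: now log(z + 5) + ∫(-5/(z + 2)) dz + ∫(1/(z + 3)) dz.
Step 3. Evaluate the standard form [assuming z > -2]: now -5*log(z + 2) + log(z + 5) + ∫(1/(z + 3)) dz.
Step 4. Evaluate the standard form [assuming z > -3]: now -5*log(z + 2) + log(z + 3) + log(z + 5).
Answer: -5*log(z + 2) + log(z + 3) + log(z + 5).


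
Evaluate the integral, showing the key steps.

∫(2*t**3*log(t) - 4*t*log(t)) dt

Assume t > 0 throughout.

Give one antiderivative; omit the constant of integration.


Step 1. Rewrite: now ∫(-4*t*log(t)) dt + ∫(2*t**3*log(t)) dt.
Step 2. Integrate ∫(-4*t*log(t)) dt by parts with u = log(t), dv = (-4*t) dt, so v = -2*t**2 [assuming t > 0]: now -2*t**2*log(t) + ∫(2*t) dt + ∫(2*t**3*log(t)) dt.
Step 3. Evaluate the standard form: now -2*t**2*log(t) + t**2 + ∫(2*t**3*log(t)) dt.
Step 4. Integrate ∫(2*t**3*log(t)) dt by parts with u = log(t), dv = (2*t**3) dt, so v = t**4/2 [assuming t > 0]: now t**4*log(t)/2 - 2*t**2*log(t) + t**2 + ∫(-t**3/2) dt.
Step 5. Evaluate the standard form: now t**4*log(t)/2 - t**4/8 - 2*t**2*log(t) + t**2.
Answer: t**4*log(t)/2 - t**4/8 - 2*t**2*log(t) + t**2.


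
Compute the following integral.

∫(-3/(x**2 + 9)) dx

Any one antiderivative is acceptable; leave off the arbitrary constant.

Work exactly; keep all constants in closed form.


Answer: -atan(x/3).


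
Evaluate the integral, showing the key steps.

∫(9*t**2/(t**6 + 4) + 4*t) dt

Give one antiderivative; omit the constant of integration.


Step 1. Rewrite: now ∫(4*t) dt + ∫(9*t**2/(t**6 + 4)) dt.
Step 2. Substitute u = t**3, turning ∫(9*t**2/(t**6 + 4)) dt into ∫(3/(u**2 + 4)) du: now ∫(4*t) dt + ∫(3/(u**2 + 4)) du.
Step 3. Evaluate the standard form: now 3*atan(u/2)/2 + ∫(4*t) dt.
Step 4. Substitute back u = t**3: now 3*atan(t**3/2)/2 + ∫(4*t) dt.
Step 5. Evaluate the standard form: now 2*t**2 + 3*atan(t**3/2)/2.
Answer: 2*t**2 + 3*atan(t**3/2)/2.


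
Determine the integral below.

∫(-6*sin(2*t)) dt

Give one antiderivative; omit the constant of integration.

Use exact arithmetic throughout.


Answer: 3*cos(2*t).


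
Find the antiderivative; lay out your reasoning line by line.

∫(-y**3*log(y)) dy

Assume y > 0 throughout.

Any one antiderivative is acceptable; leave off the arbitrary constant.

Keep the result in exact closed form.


Step 1. Integrate ∫(-y**3*log(y)) dy by parts with u = log(y), dv = (-y**3) dy, so v = -y**4/4 [assuming y > 0]: now -y**4*log(y)/4 + ∫(y**3/4) dy.
Step 2. Evaluate the standard form: now -y**4*log(y)/4 + y**4/16.
Answer: -y**4*log(y)/4 + y**4/16.


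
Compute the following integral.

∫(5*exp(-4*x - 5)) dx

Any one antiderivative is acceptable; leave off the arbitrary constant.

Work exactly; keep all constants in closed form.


Answer: -5*exp(-4*x - 5)/4.


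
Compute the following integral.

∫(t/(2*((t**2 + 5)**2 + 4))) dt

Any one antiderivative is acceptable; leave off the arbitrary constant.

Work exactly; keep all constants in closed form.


Answer: atan(t**2/2 + 5/2)/8.


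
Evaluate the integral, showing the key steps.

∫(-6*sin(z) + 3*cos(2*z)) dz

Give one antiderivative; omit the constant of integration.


Step 1. Rewrite: now ∫(-6*sin(z)) dz + ∫(3*cos(2*z)) dz.
Step 2. Evaluate the standard form: now 6*cos(z) + ∫(3*cos(2*z)) dz.
Step 3. Evaluate the standard form: now 3*sin(2*z)/2 + 6*cos(z).
Answer: 3*sin(2*z)/2 + 6*cos(z).


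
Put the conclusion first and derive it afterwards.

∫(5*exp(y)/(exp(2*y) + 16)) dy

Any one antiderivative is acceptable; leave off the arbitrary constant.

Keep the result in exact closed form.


The answer is 5*atan(exp(y)/4)/4.
Step 1. Substitute u = exp(y), turning ∫(5*exp(y)/(exp(2*y) + 16)) dy into ∫(5/(u**2 + 16)) du: now ∫(5/(u**2 + 16)) du.
Step 2. Evaluate the standard form: now 5*atan(u/4)/4.
Step 3. Substitute back u = exp(y): now 5*atan(exp(y)/4)/4.
Answer: 5*atan(exp(y)/4)/4.


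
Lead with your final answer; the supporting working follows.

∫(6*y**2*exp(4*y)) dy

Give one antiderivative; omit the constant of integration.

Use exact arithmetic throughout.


The answer is 3*y**2*exp(4*y)/2 - 3*y*exp(4*y)/4 + 3*exp(4*y)/16.
Step 1. Integrate ∫(6*y**2*exp(4*y)) dy by parts with u = y**2, dv = (6*exp(4*y)) dy, so v = 3*exp(4*y)/2: now 3*y**2*exp(4*y)/2 + ∫(-3*y*exp(4*y)) dy.
Step 2. Integrate ∫(-3*y*exp(4*y)) dy by parts with u = y, dv = (-3*exp(4*y)) dy, so v = -3*exp(4*y)/4: now 3*y**2*exp(4*y)/2 - 3*y*exp(4*y)/4 + ∫(3*exp(4*y)/4) dy.
Step 3. Evaluate the standard form: now 3*y**2*exp(4*y)/2 - 3*y*exp(4*y)/4 + 3*exp(4*y)/16.
Answer: 3*y**2*exp(4*y)/2 - 3*y*exp(4*y)/4 + 3*exp(4*y)/16.


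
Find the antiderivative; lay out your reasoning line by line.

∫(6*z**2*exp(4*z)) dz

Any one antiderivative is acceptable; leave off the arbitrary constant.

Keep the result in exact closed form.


Step 1. Integrate ∫(6*z**2*exp(4*z)) dz by parts with u = z**2, dv = (6*exp(4*z)) dz, so v = 3*exp(4*z)/2: now 3*z**2*exp(4*z)/2 + ∫(-3*z*exp(4*z)) dz.
Step 2. Integrate ∫(-3*z*exp(4*z)) dz by parts with u = z, dv = (-3*exp(4*z)) dz, so v = -3*exp(4*z)/4: now 3*z**2*exp(4*z)/2 - 3*z*exp(4*z)/4 + ∫(3*exp(4*z)/4) dz.
Step 3. Evaluate the standard form: now 3*z**2*exp(4*z)/2 - 3*z*exp(4*z)/4 + 3*exp(4*z)/16.
Answer: 3*z**2*exp(4*z)/2 - 3*z*exp(4*z)/4 + 3*exp(4*z)/16.


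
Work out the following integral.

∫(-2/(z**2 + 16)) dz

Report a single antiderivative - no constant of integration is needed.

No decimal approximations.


Answer: -atan(z/4)/2.


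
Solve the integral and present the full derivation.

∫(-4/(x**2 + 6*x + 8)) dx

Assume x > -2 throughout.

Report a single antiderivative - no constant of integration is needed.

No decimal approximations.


Step 1. Decompose ∫(-4/(x**2 + 6*x + 8)) dx by partial fractions, -4/(x**2 + 6*x + 8) = 2/(x + 4) - 2/(x + 2): now ∫(-2/(x + 2)) dx + ∫(2/(x + 4)) dx.
Step 2. Evaluate the standard form [assuming x > -2]: now -2*log(x + 2) + ∫(2/(x + 4)) dx.
Step 3. Evaluate the standard form [assuming x > -4]: now -2*log(x + 2) + 2*log(x + 4).
Answer: -2*log(x + 2) + 2*log(x + 4).


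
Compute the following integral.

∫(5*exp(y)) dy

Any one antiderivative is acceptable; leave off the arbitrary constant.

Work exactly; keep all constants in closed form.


Answer: 5*exp(y).


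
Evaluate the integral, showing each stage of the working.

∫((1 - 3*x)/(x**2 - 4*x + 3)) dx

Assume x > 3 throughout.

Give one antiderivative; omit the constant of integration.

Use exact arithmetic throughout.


Step 1. Decompose ∫((1 - 3*x)/(x**2 - 4*x + 3)) dx by partial fractions, (1 - 3*x)/(x**2 - 4*x + 3) = 1/(x - 1) - 4/(x - 3): now ∫(-4/(x - 3)) dx + ∫(1/(x - 1)) dx.
Step 2. Evaluate the standard form [assuming x > 3]: now -4*log(x - 3) + ∫(1/(x - 1)) dx.
Step 3. Evaluate the standard form [assuming x > 1]: now -4*log(x - 3) + log(x - 1).
Answer: -4*log(x - 3) + log(x - 1).


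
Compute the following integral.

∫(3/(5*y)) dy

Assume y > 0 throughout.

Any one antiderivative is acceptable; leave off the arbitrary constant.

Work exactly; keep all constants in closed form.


Answer: 3*log(y)/5.


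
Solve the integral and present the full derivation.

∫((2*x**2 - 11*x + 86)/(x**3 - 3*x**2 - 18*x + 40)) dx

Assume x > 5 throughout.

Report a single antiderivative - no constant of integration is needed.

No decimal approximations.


Step 1. Decompose ∫((2*x**2 - 11*x + 86)/(x**3 - 3*x**2 - 18*x + 40)) dx by partial fractions, (2*x**2 - 11*x + 86)/(x**3 - 3*x**2 - 18*x + 40) = 3/(x + 4) - 4/(x - 2) + 3/(x - 5): now ∫(3/(x - 5)) dx + ∫(-4/(x - 2)) dx + ∫(3/(x + 4)) dx.
Step 2. Evaluate the standard form [assuming x > -4]: now 3*log(x + 4) + ∫(3/(x - 5)) dx + ∫(-4/(x - 2)) dx.
Step 3. Evaluate the standard form [assuming x > 2]: now -4*log(x - 2) + 3*log(x + 4) + ∫(3/(x - 5)) dx.
Step 4. Evaluate the standard form [assuming x > 5]: now 3*log(x - 5) - 4*log(x - 2) + 3*log(x + 4).
Answer: 3*log(x - 5) - 4*log(x - 2) + 3*log(x + 4).


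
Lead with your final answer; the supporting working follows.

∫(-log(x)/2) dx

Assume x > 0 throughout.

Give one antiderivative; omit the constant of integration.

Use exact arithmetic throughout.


The answer is -x*log(x)/2 + x/2.
Step 1. Integrate ∫(-log(x)/2) dx by parts with u = log(x), dv = (-1/2) dx, so v = -x/2 [assuming x > 0]: now -x*log(x)/2 + ∫(1/2) dx.
Step 2. Evaluate the standard form: now -x*log(x)/2 + x/2.
Answer: -x*log(x)/2 + x/2.


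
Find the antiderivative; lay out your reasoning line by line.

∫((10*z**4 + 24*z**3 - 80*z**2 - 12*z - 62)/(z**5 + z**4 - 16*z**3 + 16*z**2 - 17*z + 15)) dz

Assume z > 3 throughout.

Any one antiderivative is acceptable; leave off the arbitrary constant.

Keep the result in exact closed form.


Step 1. Decompose ∫((10*z**4 + 24*z**3 - 80*z**2 - 12*z - 62)/(z**5 + z**4 - 16*z**3 + 16*z**2 - 17*z + 15)) dz by partial fractions, (10*z**4 + 24*z**3 - 80*z**2 - 12*z - 62)/(z**5 + z**4 - 16*z**3 + 16*z**2 - 17*z + 15) = 2/(z**2 + 1) + 1/(z + 5) + 5/(z - 1) + 4/(z - 3): now ∫(4/(z - 3)) dz + ∫(5/(z - 1)) dz + ∫(1/(z + 5)) dz + ∫(2/(z**2 + 1)) dz.
Step 2. Evaluate the standard form [assuming z > -5]: now log(z + 5) + ∫(4/(z - 3)) dz + ∫(5/(z - 1)) dz + ∫(2/(z**2 + 1)) dz.
Step 3. Evaluate the standard form [assuming z > 3]: now 4*log(z - 3) + log(z + 5) + ∫(5/(z - 1)) dz + ∫(2/(z**2 + 1)) dz.
Step 4. Evaluate the standard form [assuming z > 1]: now 4*log(z - 3) + 5*log(z - 1) + log(z + 5) + ∫(2/(z**2 + 1)) dz.
Step 5. Evaluate the standard form: now 4*log(z - 3) + 5*log(z - 1) + log(z + 5) + 2*atan(z).
Answer: 4*log(z - 3) + 5*log(z - 1) + log(z + 5) + 2*atan(z).


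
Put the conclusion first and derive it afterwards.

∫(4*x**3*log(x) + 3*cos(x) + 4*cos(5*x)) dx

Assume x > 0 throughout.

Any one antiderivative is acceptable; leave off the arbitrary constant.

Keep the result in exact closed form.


The answer is x**4*log(x) - x**4/4 + 3*sin(x) + 4*sin(5*x)/5.
Step 1. Rewrite: now ∫(4*x**3*log(x)) dx + ∫(3*cos(x)) dx + ∫(4*cos(5*x)) dx.
Step 2. Evaluate the standard form: now 4*sin(5*x)/5 + ∫(4*x**3*log(x)) dx + ∫(3*cos(x)) dx.
Step 3. Evaluate the standard form: now 3*sin(x) + 4*sin(5*x)/5 + ∫(4*x**3*log(x)) dx.
Step 4. Integrate ∫(4*x**3*log(x)) dx by parts with u = log(x), dv = (4*x**3) dx, so v = x**4 [assuming x > 0]: now x**4*log(x) + 3*sin(x) + 4*sin(5*x)/5 + ∫(-x**3) dx.
Step 5. Evaluate the standard form: now x**4*log(x) - x**4/4 + 3*sin(x) + 4*sin(5*x)/5.
Answer: x**4*log(x) - x**4/4 + 3*sin(x) + 4*sin(5*x)/5.


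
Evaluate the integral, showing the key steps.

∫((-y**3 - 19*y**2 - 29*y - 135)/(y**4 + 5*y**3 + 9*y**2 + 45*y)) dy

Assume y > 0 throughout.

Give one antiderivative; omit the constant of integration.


Step 1. Decompose ∫((-y**3 - 19*y**2 - 29*y - 135)/(y**4 + 5*y**3 + 9*y**2 + 45*y)) dy by partial fractions, (-y**3 - 19*y**2 - 29*y - 135)/(y**4 + 5*y**3 + 9*y**2 + 45*y) = -4/(y**2 + 9) + 2/(y + 5) - 3/y: now ∫(-3/y) dy + ∫(2/(y + 5)) dy + ∫(-4/(y**2 + 9)) dy.
Step 2. Evaluate the standard form [assuming y > -5]: now 2*log(y + 5) + ∫(-3/y) dy + ∫(-4/(y**2 + 9)) dy.
Step 3. Evaluate the standard form [assuming y > 0]: now -3*log(y) + 2*log(y + 5) + ∫(-4/(y**2 + 9)) dy.
Step 4. Evaluate the standard form: now -3*log(y) + 2*log(y + 5) - 4*atan(y/3)/3.
Answer: -3*log(y) + 2*log(y + 5) - 4*atan(y/3)/3.


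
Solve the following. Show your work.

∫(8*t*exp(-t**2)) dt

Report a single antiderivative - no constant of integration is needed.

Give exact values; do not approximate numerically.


Step 1. Substitute u = t**2, turning ∫(8*t*exp(-t**2)) dt into ∫(4*exp(-u)) du: now ∫(4*exp(-u)) du.
Step 2. Evaluate the standard form: now -4*exp(-u).
Step 3. Substitute back u = t**2: now -4*exp(-t**2).
Answer: -4*exp(-t**2).


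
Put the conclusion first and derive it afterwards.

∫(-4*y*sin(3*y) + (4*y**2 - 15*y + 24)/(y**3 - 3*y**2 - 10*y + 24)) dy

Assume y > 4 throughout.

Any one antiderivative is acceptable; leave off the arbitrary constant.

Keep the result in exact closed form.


The answer is 4*y*cos(3*y)/3 + 2*log(y - 4) - log(y - 2) + 3*log(y + 3) - 4*sin(3*y)/9.
Step 1. Rewrite: now ∫(-4*y*sin(3*y)) dy + ∫((4*y**2 - 15*y + 24)/(y**3 - 3*y**2 - 10*y + 24)) dy.
Step 2. Decompose ∫((4*y**2 - 15*y + 24)/(y**3 - 3*y**2 - 10*y + 24)) dy by partial fractions, (4*y**2 - 15*y + 24)/(y**3 - 3*y**2 - 10*y + 24) = 3/(y + 3) - 1/(y - 2) + 2/(y - 4): now ∫(-4*y*sin(3*y)) dy + ∫(2/(y - 4)) dy + ∫(-1/(y - 2)) dy + ∫(3/(y + 3)) dy.
Step 3. Evaluate the standard form [assuming y > 4]: now 2*log(y - 4) + ∫(-4*y*sin(3*y)) dy + ∫(-1/(y - 2)) dy + ∫(3/(y + 3)) dy.
Step 4. Evaluate the standard form [assuming y > 2]: now 2*log(y - 4) - log(y - 2) + ∫(-4*y*sin(3*y)) dy + ∫(3/(y + 3)) dy.
Step 5. Evaluate the standard form [assuming y > -3]: now 2*log(y - 4) - log(y - 2) + 3*log(y + 3) + ∫(-4*y*sin(3*y)) dy.
Step 6. Integrate ∫(-4*y*sin(3*y)) dy by parts with u = y, dv = (-4*sin(3*y)) dy, so v = 4*cos(3*y)/3: now 4*y*cos(3*y)/3 + 2*log(y - 4) - log(y - 2) + 3*log(y + 3) + ∫(-4*cos(3*y)/3) dy.
Step 7. Evaluate the standard form: now 4*y*cos(3*y)/3 + 2*log(y - 4) - log(y - 2) + 3*log(y + 3) - 4*sin(3*y)/9.
Answer: 4*y*cos(3*y)/3 + 2*log(y - 4) - log(y - 2) + 3*log(y + 3) - 4*sin(3*y)/9.


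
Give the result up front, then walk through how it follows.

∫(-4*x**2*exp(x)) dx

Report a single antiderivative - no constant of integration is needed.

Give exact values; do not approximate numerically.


The answer is -4*x**2*exp(x) + 8*x*exp(x) - 8*exp(x).
Step 1. Integrate ∫(-4*x**2*exp(x)) dx by parts with u = x**2, dv = (-4*exp(x)) dx, so v = -4*exp(x): now -4*x**2*exp(x) + ∫(8*x*exp(x)) dx.
Step 2. Integrate ∫(8*x*exp(x)) dx by parts with u = x, dv = (8*exp(x)) dx, so v = 8*exp(x): now -4*x**2*exp(x) + 8*x*exp(x) + ∫(-8*exp(x)) dx.
Step 3. Evaluate the standard form: now -4*x**2*exp(x) + 8*x*exp(x) - 8*exp(x).
Answer: -4*x**2*exp(x) + 8*x*exp(x) - 8*exp(x).


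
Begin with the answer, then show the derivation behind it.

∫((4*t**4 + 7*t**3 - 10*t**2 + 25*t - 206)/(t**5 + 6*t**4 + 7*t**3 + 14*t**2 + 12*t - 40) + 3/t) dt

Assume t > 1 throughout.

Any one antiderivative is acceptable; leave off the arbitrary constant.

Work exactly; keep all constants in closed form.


The answer is 3*log(t) - 2*log(t - 1) + 4*log(t + 2) + 2*log(t + 5) + 3*atan(t/2)/2.
Step 1. Rewrite: now ∫(3/t) dt + ∫((4*t**4 + 7*t**3 - 10*t**2 + 25*t - 206)/(t**5 + 6*t**4 + 7*t**3 + 14*t**2 + 12*t - 40)) dt.
Step 2. Decompose ∫((4*t**4 + 7*t**3 - 10*t**2 + 25*t - 206)/(t**5 + 6*t**4 + 7*t**3 + 14*t**2 + 12*t - 40)) dt by partial fractions, (4*t**4 + 7*t**3 - 10*t**2 + 25*t - 206)/(t**5 + 6*t**4 + 7*t**3 + 14*t**2 + 12*t - 40) = 3/(t**2 + 4) + 2/(t + 5) + 4/(t + 2) - 2/(t - 1): now ∫(3/t) dt + ∫(-2/(t - 1)) dt + ∫(4/(t + 2)) dt + ∫(2/(t + 5)) dt + ∫(3/(t**2 + 4)) dt.
Step 3. Evaluate the standard form [assuming t > 1]: now -2*log(t - 1) + ∫(3/t) dt + ∫(4/(t + 2)) dt + ∫(2/(t + 5)) dt + ∫(3/(t**2 + 4)) dt.
Step 4. Evaluate the standard form [assuming t > -2]: now -2*log(t - 1) + 4*log(t + 2) + ∫(3/t) dt + ∫(2/(t + 5)) dt + ∫(3/(t**2 + 4)) dt.
Step 5. Evaluate the standard form [assuming t > -5]: now -2*log(t - 1) + 4*log(t + 2) + 2*log(t + 5) + ∫(3/t) dt + ∫(3/(t**2 + 4)) dt.
Step 6. Evaluate the standard form: now -2*log(t - 1) + 4*log(t + 2) + 2*log(t + 5) + 3*atan(t/2)/2 + ∫(3/t) dt.
Step 7. Evaluate the standard form [assuming t > 0]: now 3*log(t) - 2*log(t - 1) + 4*log(t + 2) + 2*log(t + 5) + 3*atan(t/2)/2.
Answer: 3*log(t) - 2*log(t - 1) + 4*log(t + 2) + 2*log(t + 5) + 3*atan(t/2)/2.


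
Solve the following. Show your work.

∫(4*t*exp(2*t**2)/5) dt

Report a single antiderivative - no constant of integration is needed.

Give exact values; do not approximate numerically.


Step 1. Substitute u = t**2, turning ∫(4*t*exp(2*t**2)/5) dt into ∫(2*exp(2*u)/5) du: now ∫(2*exp(2*u)/5) du.
Step 2. Evaluate the standard form: now exp(2*u)/5.
Step 3. Substitute back u = t**2: now exp(2*t**2)/5.
Answer: exp(2*t**2)/5.


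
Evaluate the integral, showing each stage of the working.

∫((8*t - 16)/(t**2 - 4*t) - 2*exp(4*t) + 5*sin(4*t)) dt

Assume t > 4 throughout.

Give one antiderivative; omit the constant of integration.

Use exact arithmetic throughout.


Step 1. Rewrite: now ∫((8*t - 16)/(t**2 - 4*t)) dt + ∫(-2*exp(4*t)) dt + ∫(5*sin(4*t)) dt.
Step 2. Decompose ∫((8*t - 16)/(t**2 - 4*t)) dt by partial fractions, (8*t - 16)/(t**2 - 4*t) = 4/(t - 4) + 4/t: now ∫(4/t) dt + ∫(4/(t - 4)) dt + ∫(-2*exp(4*t)) dt + ∫(5*sin(4*t)) dt.
Step 3. Evaluate the standard form [assuming t > 4]: now 4*log(t - 4) + ∫(4/t) dt + ∫(-2*exp(4*t)) dt + ∫(5*sin(4*t)) dt.
Step 4. Evaluate the standard form [assuming t > 0]: now 4*log(t) + 4*log(t - 4) + ∫(-2*exp(4*t)) dt + ∫(5*sin(4*t)) dt.
Step 5. Evaluate the standard form: now -exp(4*t)/2 + 4*log(t) + 4*log(t - 4) + ∫(5*sin(4*t)) dt.
Step 6. Evaluate the standard form: now -exp(4*t)/2 + 4*log(t) + 4*log(t - 4) - 5*cos(4*t)/4.
Answer: -exp(4*t)/2 + 4*log(t) + 4*log(t - 4) - 5*cos(4*t)/4.


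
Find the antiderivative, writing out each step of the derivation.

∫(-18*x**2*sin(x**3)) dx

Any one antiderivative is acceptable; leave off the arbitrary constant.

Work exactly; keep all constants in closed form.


Step 1. Substitute u = x**3, turning ∫(-18*x**2*sin(x**3)) dx into ∫(-6*sin(u)) du: now ∫(-6*sin(u)) du.
Step 2. Evaluate the standard form: now 6*cos(u).
Step 3. Substitute back u = x**3: now 6*cos(x**3).
Answer: 6*cos(x**3).


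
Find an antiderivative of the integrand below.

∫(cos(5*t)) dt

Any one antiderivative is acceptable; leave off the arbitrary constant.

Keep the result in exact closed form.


Answer: sin(5*t)/5.


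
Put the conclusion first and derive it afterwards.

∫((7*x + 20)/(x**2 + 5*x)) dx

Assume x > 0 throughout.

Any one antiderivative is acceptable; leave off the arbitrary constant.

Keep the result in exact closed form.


The answer is 4*log(x) + 3*log(x + 5).
Step 1. Decompose ∫((7*x + 20)/(x**2 + 5*x)) dx by partial fractions, (7*x + 20)/(x**2 + 5*x) = 3/(x + 5) + 4/x: now ∫(4/x) dx + ∫(3/(x + 5)) dx.
Step 2. Evaluate the standard form [assuming x > 0]: now 4*log(x) + ∫(3/(x + 5)) dx.
Step 3. Evaluate the standard form [assuming x > -5]: now 4*log(x) + 3*log(x + 5).
Answer: 4*log(x) + 3*log(x + 5).


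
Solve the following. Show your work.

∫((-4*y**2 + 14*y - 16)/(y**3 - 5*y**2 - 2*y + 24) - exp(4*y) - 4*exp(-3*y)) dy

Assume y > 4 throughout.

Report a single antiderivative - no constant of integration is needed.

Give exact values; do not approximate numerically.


Step 1. Rewrite: now ∫((-4*y**2 + 14*y - 16)/(y**3 - 5*y**2 - 2*y + 24)) dy + ∫(-4*exp(-3*y)) dy + ∫(-exp(4*y)) dy.
Step 2. Evaluate the standard form: now ∫((-4*y**2 + 14*y - 16)/(y**3 - 5*y**2 - 2*y + 24)) dy + ∫(-exp(4*y)) dy + 4*exp(-3*y)/3.
Step 3. Decompose ∫((-4*y**2 + 14*y - 16)/(y**3 - 5*y**2 - 2*y + 24)) dy by partial fractions, (-4*y**2 + 14*y - 16)/(y**3 - 5*y**2 - 2*y + 24) = -2/(y + 2) + 2/(y - 3) - 4/(y - 4): now ∫(-4/(y - 4)) dy + ∫(2/(y - 3)) dy + ∫(-2/(y + 2)) dy + ∫(-exp(4*y)) dy + 4*exp(-3*y)/3.
Step 4. Evaluate the standard form [assuming y > -2]: now -2*log(y + 2) + ∫(-4/(y - 4)) dy + ∫(2/(y - 3)) dy + ∫(-exp(4*y)) dy + 4*exp(-3*y)/3.
Step 5. Evaluate the standard form [assuming y > 3]: now 2*log(y - 3) - 2*log(y + 2) + ∫(-4/(y - 4)) dy + ∫(-exp(4*y)) dy + 4*exp(-3*y)/3.
Step 6. Evaluate the standard form [assuming y > 4]: now -4*log(y - 4) + 2*log(y - 3) - 2*log(y + 2) + ∫(-exp(4*y)) dy + 4*exp(-3*y)/3.
Step 7. Evaluate the standard form: now -exp(4*y)/4 - 4*log(y - 4) + 2*log(y - 3) - 2*log(y + 2) + 4*exp(-3*y)/3.
Answer: -exp(4*y)/4 - 4*log(y - 4) + 2*log(y - 3) - 2*log(y + 2) + 4*exp(-3*y)/3.
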